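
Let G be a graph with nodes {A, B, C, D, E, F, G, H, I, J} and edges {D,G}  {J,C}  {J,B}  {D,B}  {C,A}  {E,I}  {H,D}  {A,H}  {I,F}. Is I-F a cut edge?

Yes

Removing I-F leaves no path between I and F: the component count goes from 2 to 3. So it is a bridge.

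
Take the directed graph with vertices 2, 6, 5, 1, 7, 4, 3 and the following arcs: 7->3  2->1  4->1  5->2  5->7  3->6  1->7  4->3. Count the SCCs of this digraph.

7

{1} is an SCC by itself.
{2} is an SCC by itself.
{7} is an SCC by itself.
{4} is an SCC by itself.
{5} is an SCC by itself.
(and 2 more singleton SCCs)
That gives 7 strongly connected components.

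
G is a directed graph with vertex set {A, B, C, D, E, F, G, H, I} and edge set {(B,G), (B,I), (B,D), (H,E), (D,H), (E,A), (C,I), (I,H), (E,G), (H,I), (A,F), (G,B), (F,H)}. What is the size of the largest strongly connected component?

{A, B, D, E, F, G, H, I} are all mutually reachable — one SCC of size 8.
{C} is an SCC by itself.
The largest has 8 vertices.

8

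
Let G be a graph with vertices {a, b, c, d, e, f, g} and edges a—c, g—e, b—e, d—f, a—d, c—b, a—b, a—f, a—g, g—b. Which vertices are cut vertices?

a

Removing a increases the component count from 1 to 2, so a is a cut vertex.
By contrast removing g leaves 1 component; it is not a cut vertex. No other vertex is a cut vertex either.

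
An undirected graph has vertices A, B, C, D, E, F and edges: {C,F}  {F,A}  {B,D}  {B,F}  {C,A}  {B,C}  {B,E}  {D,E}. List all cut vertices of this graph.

Removing B increases the component count from 1 to 2, so B is a cut vertex.
By contrast removing F leaves 1 component; it is not a cut vertex. No other vertex is a cut vertex either.

B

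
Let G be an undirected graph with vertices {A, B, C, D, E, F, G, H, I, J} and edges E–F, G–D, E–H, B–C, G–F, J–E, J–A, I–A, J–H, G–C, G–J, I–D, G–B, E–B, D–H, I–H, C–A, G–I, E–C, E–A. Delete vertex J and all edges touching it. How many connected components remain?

With J gone, the remaining components are: {A, B, C, D, E, F, G, H, I}.
That is 1 component.

1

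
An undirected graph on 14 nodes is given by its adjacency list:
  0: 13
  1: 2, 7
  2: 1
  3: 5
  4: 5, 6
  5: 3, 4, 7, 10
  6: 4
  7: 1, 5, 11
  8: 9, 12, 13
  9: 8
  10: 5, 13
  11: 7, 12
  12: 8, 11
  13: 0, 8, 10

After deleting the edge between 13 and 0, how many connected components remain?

2

Before removal there is 1 component.
13-0 is a bridge — removing it separates 13's side from 0's side.
After removal: 2 components.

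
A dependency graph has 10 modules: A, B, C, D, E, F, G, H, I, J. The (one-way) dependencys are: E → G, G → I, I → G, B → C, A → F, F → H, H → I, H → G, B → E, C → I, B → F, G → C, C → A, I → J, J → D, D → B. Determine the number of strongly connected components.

1

{A, B, C, D, E, F, G, H, I, J} are all mutually reachable — one SCC of size 10.
That gives 1 strongly connected component.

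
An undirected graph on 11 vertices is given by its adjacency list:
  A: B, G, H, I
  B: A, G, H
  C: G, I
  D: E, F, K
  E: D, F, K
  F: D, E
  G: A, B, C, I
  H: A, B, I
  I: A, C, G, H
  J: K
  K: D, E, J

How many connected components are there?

Starting from D we can reach D, E, F, J, K. That is one component of size 5.
Starting from A we can reach A, B, C, G, H, I. That is one component of size 6.
Total: 2 components.

2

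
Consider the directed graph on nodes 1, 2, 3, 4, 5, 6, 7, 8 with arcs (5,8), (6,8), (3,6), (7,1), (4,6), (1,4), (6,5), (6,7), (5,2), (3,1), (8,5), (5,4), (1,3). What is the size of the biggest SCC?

7

{1, 3, 4, 5, 6, 7, 8} are all mutually reachable — one SCC of size 7.
{2} is an SCC by itself.
The largest has 7 vertices.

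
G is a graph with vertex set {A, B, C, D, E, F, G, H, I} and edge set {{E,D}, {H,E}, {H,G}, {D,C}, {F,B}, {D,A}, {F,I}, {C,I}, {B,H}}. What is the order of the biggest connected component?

9

Starting from A we can reach A, B, C, D, E, F, G, H, I. That is one component of size 9.
The largest has 9 vertices.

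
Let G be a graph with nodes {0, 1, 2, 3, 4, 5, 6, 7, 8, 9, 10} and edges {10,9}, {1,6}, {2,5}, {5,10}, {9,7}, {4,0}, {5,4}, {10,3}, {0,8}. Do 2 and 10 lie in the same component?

Yes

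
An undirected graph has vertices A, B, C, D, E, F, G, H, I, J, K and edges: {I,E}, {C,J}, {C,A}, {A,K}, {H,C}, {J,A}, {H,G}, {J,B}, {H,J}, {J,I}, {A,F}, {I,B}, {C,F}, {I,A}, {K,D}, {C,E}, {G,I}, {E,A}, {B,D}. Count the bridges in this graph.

The edges on the cycle H-G-I-B-D-K-A-J-C-H are not bridges since each lies on that cycle.
Every edge lies on some cycle, so there are no bridges.

0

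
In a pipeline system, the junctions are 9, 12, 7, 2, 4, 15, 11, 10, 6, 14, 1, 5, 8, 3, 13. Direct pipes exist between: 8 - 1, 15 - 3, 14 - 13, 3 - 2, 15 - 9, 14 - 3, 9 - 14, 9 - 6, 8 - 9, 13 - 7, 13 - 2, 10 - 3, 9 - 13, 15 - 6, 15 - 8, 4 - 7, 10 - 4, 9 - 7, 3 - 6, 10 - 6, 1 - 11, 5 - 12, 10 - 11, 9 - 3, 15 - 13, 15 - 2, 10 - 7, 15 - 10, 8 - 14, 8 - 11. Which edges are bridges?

The edges on the cycle 8-1-11-8 are not bridges since each lies on that cycle.
But removing 5 - 12 disconnects 5 from 12 — this is a bridge.

12-5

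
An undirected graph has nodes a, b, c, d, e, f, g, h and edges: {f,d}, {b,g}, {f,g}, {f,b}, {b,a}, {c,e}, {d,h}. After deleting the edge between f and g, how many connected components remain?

2

f and g are still connected via f-b-g, so the component count stays at 2.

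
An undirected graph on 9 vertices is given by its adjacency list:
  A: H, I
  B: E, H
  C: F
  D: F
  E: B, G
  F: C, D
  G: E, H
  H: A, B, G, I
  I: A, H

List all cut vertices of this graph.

F, H

Removing F increases the component count from 2 to 3, so F is a cut vertex.
Removing H increases the component count from 2 to 3, so H is a cut vertex.
By contrast removing G leaves 2 components; it is not a cut vertex. No other vertex is a cut vertex either.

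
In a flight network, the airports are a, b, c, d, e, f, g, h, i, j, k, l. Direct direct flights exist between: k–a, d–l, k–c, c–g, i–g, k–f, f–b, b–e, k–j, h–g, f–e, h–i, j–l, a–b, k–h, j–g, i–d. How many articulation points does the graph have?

1

Removing k increases the component count from 1 to 2, so k is a cut vertex.
By contrast removing d leaves 1 component; it is not a cut vertex. No other vertex is a cut vertex either.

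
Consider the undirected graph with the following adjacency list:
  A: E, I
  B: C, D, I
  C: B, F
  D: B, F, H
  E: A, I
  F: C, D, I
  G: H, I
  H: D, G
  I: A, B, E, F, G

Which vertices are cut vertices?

I

Removing I increases the component count from 1 to 2, so I is a cut vertex.
By contrast removing C leaves 1 component; it is not a cut vertex. No other vertex is a cut vertex either.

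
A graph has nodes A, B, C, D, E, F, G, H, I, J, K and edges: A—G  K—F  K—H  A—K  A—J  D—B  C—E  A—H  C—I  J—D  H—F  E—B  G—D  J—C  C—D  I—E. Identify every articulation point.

Removing A increases the component count from 1 to 2, so A is a cut vertex.
By contrast removing C leaves 1 component; it is not a cut vertex. No other vertex is a cut vertex either.

A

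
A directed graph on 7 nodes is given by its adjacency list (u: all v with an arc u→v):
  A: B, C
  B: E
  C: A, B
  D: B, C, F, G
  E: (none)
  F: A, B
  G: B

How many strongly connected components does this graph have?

6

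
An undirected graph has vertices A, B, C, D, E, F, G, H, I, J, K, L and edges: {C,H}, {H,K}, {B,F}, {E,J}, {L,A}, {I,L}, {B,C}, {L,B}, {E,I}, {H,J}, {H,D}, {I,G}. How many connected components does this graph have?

1

Starting from A we can reach A, B, C, D, E, F, G, H, I, J, K, L. That is one component of size 12.
Total: 1 component.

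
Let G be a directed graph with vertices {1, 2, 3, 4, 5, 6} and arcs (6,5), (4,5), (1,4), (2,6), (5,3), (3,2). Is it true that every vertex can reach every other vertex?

There is no directed path from 5 to 1, so the graph is not strongly connected.

No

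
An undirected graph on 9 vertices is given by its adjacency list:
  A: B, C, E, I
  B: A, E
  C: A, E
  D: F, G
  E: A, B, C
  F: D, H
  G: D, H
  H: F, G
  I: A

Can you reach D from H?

Yes

From H we can reach D, F, G, H, which includes D.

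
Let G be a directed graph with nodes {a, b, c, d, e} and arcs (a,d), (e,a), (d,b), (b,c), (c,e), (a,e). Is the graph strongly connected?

From a we can reach every vertex (a, b, c, d, e), and every vertex can reach a (a, b, c, d, e). So the whole graph is one strongly connected component.

Yes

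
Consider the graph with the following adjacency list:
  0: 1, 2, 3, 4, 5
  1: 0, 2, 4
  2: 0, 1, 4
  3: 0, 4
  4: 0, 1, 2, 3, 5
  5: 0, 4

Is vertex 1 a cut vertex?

No

Deleting 1 leaves 1 component (was 1) (its neighbors 0, 2, 4 remain connected to each other), so 1 is not a cut vertex.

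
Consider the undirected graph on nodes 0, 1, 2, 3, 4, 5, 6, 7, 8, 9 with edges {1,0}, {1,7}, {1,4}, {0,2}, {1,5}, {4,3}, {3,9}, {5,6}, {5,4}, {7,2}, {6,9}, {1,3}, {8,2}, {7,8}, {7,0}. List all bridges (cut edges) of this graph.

none

The edges on the cycle 7-8-2-7 are not bridges since each lies on that cycle.
Every edge lies on some cycle, so there are no bridges.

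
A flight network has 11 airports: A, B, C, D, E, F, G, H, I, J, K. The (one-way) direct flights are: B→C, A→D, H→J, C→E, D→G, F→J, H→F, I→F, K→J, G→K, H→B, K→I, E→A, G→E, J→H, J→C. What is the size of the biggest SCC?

{A, B, C, D, E, F, G, H, I, J, K} are all mutually reachable — one SCC of size 11.
The largest has 11 vertices.

11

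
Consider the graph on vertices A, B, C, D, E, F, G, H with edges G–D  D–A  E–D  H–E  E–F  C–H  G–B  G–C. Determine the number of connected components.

1

Starting from A we can reach A, B, C, D, E, F, G, H. That is one component of size 8.
Total: 1 component.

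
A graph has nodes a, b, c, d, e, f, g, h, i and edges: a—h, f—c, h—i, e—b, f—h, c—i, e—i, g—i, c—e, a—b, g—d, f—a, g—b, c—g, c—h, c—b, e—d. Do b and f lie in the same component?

From b we can reach a, b, c, d, e, f, g, h, i, which includes f.

Yes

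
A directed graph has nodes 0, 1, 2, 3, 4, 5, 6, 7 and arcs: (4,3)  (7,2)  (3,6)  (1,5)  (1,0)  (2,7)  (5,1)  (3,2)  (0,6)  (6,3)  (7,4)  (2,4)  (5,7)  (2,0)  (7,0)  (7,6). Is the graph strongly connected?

No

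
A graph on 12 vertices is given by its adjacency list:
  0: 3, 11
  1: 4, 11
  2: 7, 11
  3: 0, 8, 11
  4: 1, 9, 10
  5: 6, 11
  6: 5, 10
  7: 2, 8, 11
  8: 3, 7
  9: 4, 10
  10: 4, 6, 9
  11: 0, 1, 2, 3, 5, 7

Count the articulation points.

1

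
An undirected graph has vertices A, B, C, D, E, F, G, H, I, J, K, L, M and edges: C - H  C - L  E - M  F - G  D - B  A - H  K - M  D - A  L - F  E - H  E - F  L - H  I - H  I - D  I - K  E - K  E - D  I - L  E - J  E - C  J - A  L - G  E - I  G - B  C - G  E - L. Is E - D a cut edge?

No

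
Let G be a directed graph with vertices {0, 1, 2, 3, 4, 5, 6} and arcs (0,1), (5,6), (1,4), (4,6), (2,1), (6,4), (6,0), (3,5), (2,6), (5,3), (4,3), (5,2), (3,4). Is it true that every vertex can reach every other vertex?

From 5 we can reach every vertex (0, 1, 2, 3, 4, 5, 6), and every vertex can reach 5 (0, 1, 2, 3, 4, 5, 6). So the whole graph is one strongly connected component.

Yes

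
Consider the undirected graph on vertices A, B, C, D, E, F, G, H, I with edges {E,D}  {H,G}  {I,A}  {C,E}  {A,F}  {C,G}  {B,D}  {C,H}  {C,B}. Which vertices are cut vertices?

Removing A increases the component count from 2 to 3, so A is a cut vertex.
Removing C increases the component count from 2 to 3, so C is a cut vertex.
By contrast removing H leaves 2 components; it is not a cut vertex. No other vertex is a cut vertex either.

A, C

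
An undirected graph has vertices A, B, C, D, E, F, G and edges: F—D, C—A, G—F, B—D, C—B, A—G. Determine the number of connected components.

E is isolated — a component by itself.
Starting from A we can reach A, B, C, D, F, G. That is one component of size 6.
Total: 2 components.

2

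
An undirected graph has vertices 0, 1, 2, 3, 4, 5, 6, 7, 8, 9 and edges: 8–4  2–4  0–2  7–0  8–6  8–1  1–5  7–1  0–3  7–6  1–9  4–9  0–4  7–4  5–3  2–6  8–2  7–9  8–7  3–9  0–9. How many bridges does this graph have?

0

The edges on the cycle 0-2-4-9-0 are not bridges since each lies on that cycle.
Every edge lies on some cycle, so there are no bridges.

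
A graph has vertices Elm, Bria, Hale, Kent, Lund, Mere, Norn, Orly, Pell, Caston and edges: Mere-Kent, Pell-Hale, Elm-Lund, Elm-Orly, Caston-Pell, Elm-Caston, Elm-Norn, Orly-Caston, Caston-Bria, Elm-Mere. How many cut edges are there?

The edges on the cycle Elm-Orly-Caston-Elm are not bridges since each lies on that cycle.
But removing Kent-Mere disconnects Kent from Mere; removing Elm-Mere disconnects Elm from Mere; removing Caston-Pell disconnects Caston from Pell; removing Caston-Bria disconnects Caston from Bria — these are bridges.
In total 7 edges are bridges.

7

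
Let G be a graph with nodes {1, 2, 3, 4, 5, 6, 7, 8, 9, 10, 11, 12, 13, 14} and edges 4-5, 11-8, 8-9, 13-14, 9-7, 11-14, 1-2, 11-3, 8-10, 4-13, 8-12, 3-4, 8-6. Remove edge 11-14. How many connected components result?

11 and 14 are still connected via 11-3-4-13-14, so the component count stays at 2.

2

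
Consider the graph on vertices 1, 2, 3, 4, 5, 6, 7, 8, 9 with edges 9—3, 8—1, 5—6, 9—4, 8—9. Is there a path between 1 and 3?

Yes

From 1 we can reach 1, 3, 4, 8, 9, which includes 3.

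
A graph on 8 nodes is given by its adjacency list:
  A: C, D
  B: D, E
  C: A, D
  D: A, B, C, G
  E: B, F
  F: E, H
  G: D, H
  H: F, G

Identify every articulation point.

Removing D increases the component count from 1 to 2, so D is a cut vertex.
By contrast removing F leaves 1 component; it is not a cut vertex. No other vertex is a cut vertex either.

D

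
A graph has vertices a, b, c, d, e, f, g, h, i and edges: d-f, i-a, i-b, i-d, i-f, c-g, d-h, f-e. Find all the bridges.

a-i, b-i, c-g, d-h, e-f

The edges on the cycle i-d-f-i are not bridges since each lies on that cycle.
But removing i-a disconnects i from a; removing f-e disconnects f from e; removing i-b disconnects i from b; removing g-c disconnects g from c — these are bridges.
In total 5 edges are bridges.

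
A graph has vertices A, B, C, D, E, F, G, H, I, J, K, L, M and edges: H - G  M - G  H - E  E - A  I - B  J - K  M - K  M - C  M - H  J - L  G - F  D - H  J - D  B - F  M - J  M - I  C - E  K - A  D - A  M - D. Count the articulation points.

1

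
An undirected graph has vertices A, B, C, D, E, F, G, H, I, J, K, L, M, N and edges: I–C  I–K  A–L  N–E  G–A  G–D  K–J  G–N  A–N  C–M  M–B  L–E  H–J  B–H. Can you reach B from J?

From J we can reach B, C, H, I, J, K, M, which includes B.

Yes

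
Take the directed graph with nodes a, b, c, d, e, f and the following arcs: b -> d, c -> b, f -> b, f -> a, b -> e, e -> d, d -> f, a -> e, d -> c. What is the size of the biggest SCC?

6

{a, b, c, d, e, f} are all mutually reachable — one SCC of size 6.
The largest has 6 vertices.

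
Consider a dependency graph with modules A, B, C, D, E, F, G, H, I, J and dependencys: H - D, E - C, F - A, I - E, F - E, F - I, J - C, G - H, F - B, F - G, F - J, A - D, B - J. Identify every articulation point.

Removing F increases the component count from 1 to 2, so F is a cut vertex.
By contrast removing G leaves 1 component; it is not a cut vertex. No other vertex is a cut vertex either.

F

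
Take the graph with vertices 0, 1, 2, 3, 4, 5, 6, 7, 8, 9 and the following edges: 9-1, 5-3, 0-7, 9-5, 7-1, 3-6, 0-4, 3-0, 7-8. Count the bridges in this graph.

The edges on the cycle 9-5-3-0-7-1-9 are not bridges since each lies on that cycle.
But removing 6-3 disconnects 6 from 3; removing 7-8 disconnects 7 from 8; removing 0-4 disconnects 0 from 4 — these are bridges.
That makes 3 bridges.

3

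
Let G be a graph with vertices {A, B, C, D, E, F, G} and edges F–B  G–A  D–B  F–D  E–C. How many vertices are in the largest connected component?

3

Starting from C we can reach C, E. That is one component of size 2.
Starting from A we can reach A, G. That is one component of size 2.
Starting from B we can reach B, D, F. That is one component of size 3.
The largest has 3 vertices.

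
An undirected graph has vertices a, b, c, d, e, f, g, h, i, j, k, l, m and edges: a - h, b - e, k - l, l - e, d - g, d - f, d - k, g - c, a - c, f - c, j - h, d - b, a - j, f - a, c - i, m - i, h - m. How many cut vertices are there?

Removing d increases the component count from 1 to 2, so d is a cut vertex.
By contrast removing k leaves 1 component; it is not a cut vertex. No other vertex is a cut vertex either.

1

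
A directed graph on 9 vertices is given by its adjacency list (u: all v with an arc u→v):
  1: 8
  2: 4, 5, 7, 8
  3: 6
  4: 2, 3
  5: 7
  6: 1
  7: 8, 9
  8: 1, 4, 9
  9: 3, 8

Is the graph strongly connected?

Yes

From 8 we can reach every vertex (1, 2, 3, 4, 5, 6, 7, 8, 9), and every vertex can reach 8 (1, 2, 3, 4, 5, 6, 7, 8, 9). So the whole graph is one strongly connected component.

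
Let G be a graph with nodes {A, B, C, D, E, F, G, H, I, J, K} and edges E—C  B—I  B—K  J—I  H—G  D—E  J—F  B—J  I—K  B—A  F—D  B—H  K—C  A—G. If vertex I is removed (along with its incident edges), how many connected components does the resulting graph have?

With I gone, the remaining components are: {A, B, C, D, E, F, G, H, J, K}.
That is 1 component.

1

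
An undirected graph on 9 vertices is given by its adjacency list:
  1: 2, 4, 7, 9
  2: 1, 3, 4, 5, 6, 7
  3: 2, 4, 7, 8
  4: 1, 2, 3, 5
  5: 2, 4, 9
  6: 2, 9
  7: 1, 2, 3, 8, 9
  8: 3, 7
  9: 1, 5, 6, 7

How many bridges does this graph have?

0

The edges on the cycle 1-7-9-6-2-1 are not bridges since each lies on that cycle.
Every edge lies on some cycle, so there are no bridges.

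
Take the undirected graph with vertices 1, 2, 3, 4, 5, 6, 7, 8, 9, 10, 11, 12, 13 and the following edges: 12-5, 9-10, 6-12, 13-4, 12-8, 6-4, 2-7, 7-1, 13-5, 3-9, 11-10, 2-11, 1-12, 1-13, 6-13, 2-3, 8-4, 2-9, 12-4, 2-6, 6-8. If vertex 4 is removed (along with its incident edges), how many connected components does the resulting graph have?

With 4 gone, the remaining components are: {1, 2, 3, 5, 6, 7, 8, 9, 10, 11, 12, 13}.
That is 1 component.

1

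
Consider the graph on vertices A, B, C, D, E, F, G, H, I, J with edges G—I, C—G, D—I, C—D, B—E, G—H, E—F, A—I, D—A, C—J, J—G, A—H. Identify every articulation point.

E

Removing E increases the component count from 2 to 3, so E is a cut vertex.
By contrast removing F leaves 2 components; it is not a cut vertex. No other vertex is a cut vertex either.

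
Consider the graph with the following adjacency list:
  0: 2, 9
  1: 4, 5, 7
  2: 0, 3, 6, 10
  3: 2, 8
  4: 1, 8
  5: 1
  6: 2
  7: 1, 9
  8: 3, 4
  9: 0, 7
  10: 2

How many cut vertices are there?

2

Removing 1 increases the component count from 1 to 2, so 1 is a cut vertex.
Removing 2 increases the component count from 1 to 3, so 2 is a cut vertex.
By contrast removing 7 leaves 1 component; it is not a cut vertex. No other vertex is a cut vertex either.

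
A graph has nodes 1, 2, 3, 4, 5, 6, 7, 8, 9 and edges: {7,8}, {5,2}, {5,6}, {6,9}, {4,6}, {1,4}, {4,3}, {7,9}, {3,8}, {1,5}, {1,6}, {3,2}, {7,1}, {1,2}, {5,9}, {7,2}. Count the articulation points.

Removing 5, for instance, still leaves 1 component. No single vertex removal increases the component count — the graph has no articulation points.

0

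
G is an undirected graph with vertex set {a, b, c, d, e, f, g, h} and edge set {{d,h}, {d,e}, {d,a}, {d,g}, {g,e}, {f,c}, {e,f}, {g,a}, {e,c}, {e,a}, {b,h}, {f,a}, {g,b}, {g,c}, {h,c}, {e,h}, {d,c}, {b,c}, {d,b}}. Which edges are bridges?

none

The edges on the cycle g-e-f-c-b-g are not bridges since each lies on that cycle.
Every edge lies on some cycle, so there are no bridges.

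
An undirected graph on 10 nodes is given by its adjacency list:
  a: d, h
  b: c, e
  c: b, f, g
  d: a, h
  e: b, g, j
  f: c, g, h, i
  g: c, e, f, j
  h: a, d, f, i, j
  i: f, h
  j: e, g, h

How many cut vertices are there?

1

Removing h increases the component count from 1 to 2, so h is a cut vertex.
By contrast removing i leaves 1 component; it is not a cut vertex. No other vertex is a cut vertex either.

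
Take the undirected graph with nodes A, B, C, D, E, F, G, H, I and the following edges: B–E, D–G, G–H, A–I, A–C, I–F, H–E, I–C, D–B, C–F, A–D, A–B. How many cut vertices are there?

Removing A increases the component count from 1 to 2, so A is a cut vertex.
By contrast removing E leaves 1 component; it is not a cut vertex. No other vertex is a cut vertex either.

1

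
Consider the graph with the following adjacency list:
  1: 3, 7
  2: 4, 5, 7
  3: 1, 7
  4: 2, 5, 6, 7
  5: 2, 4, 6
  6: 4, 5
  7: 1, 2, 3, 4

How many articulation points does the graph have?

1

Removing 7 increases the component count from 1 to 2, so 7 is a cut vertex.
By contrast removing 5 leaves 1 component; it is not a cut vertex. No other vertex is a cut vertex either.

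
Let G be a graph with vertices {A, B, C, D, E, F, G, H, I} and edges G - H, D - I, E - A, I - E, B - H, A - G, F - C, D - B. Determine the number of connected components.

2

Starting from C we can reach C, F. That is one component of size 2.
Starting from A we can reach A, B, D, E, G, H, I. That is one component of size 7.
Total: 2 components.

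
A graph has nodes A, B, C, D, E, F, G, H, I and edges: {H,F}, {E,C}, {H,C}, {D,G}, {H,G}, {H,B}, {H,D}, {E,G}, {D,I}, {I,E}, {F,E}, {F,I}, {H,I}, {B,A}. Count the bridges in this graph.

2

The edges on the cycle F-I-E-F are not bridges since each lies on that cycle.
But removing B–H disconnects B from H; removing B–A disconnects B from A — these are bridges.
That makes 2 bridges.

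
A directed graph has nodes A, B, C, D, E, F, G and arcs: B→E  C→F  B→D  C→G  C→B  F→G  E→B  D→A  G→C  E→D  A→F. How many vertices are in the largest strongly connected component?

{A, B, C, D, E, F, G} are all mutually reachable — one SCC of size 7.
The largest has 7 vertices.

7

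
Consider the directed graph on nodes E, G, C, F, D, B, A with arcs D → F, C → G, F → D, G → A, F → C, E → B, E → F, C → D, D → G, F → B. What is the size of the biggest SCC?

{C, D, F} are all mutually reachable — one SCC of size 3.
{E} is an SCC by itself.
{B} is an SCC by itself.
{A} is an SCC by itself.
{G} is an SCC by itself.
The largest has 3 vertices.

3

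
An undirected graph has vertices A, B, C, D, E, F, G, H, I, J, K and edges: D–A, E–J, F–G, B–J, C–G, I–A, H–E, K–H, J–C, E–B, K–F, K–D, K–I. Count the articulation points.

1

Removing K increases the component count from 1 to 2, so K is a cut vertex.
By contrast removing A leaves 1 component; it is not a cut vertex. No other vertex is a cut vertex either.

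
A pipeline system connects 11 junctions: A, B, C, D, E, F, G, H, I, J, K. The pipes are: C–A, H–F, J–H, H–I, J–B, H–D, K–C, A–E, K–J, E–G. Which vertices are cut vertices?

A, C, E, H, J, K

Removing A increases the component count from 1 to 2, so A is a cut vertex.
Removing C increases the component count from 1 to 2, so C is a cut vertex.
Removing E increases the component count from 1 to 2, so E is a cut vertex.
Likewise H, J, K are cut vertices.
By contrast removing I leaves 1 component; it is not a cut vertex. No other vertex is a cut vertex either.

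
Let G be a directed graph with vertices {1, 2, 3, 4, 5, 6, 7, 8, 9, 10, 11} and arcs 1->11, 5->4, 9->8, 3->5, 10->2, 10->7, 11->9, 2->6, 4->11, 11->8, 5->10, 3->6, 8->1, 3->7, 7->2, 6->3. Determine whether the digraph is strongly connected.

No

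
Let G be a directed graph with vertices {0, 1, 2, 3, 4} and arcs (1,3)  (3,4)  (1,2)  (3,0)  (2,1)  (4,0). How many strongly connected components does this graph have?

4

{1, 2} are all mutually reachable — one SCC of size 2.
{4} is an SCC by itself.
{0} is an SCC by itself.
{3} is an SCC by itself.
That gives 4 strongly connected components.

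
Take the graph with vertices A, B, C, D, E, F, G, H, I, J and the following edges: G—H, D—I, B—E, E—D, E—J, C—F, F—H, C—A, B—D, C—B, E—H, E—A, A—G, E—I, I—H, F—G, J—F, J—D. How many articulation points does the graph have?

0

Removing I, for instance, still leaves 1 component. No single vertex removal increases the component count — the graph has no articulation points.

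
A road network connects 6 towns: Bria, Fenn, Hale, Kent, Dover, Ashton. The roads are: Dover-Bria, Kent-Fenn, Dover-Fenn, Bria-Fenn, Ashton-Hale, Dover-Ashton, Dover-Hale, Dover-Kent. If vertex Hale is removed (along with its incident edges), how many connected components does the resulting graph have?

1

With Hale gone, the remaining components are: {Bria, Fenn, Kent, Dover, Ashton}.
That is 1 component.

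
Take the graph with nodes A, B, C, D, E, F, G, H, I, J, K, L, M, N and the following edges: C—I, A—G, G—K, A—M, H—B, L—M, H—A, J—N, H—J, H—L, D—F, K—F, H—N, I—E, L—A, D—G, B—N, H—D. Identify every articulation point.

H, I

Removing H increases the component count from 2 to 3, so H is a cut vertex.
Removing I increases the component count from 2 to 3, so I is a cut vertex.
By contrast removing C leaves 2 components; it is not a cut vertex. No other vertex is a cut vertex either.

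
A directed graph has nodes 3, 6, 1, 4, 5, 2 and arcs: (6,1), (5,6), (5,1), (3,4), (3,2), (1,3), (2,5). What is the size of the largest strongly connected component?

5

{1, 2, 3, 5, 6} are all mutually reachable — one SCC of size 5.
{4} is an SCC by itself.
The largest has 5 vertices.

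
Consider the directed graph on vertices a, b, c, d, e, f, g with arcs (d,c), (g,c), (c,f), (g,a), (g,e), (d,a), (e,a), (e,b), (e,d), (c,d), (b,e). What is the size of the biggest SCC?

2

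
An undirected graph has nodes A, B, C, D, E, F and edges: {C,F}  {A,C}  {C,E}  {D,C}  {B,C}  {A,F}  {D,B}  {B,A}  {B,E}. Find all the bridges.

none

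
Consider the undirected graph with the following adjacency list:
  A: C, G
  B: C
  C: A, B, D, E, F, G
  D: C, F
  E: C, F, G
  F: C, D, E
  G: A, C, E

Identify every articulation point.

Removing C increases the component count from 1 to 2, so C is a cut vertex.
By contrast removing A leaves 1 component; it is not a cut vertex. No other vertex is a cut vertex either.

C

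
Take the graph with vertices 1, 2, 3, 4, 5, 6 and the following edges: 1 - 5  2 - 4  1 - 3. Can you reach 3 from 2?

The component containing 2 is {2, 4}, and 3 is not in it.

No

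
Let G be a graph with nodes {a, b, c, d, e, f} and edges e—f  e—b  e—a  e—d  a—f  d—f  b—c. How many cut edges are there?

The edges on the cycle e-a-f-e are not bridges since each lies on that cycle.
But removing b—e disconnects b from e; removing c—b disconnects c from b — these are bridges.
That makes 2 bridges.

2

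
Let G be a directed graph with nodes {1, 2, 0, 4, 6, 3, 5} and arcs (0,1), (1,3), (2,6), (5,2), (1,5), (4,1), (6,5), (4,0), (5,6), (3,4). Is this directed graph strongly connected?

There is no directed path from 2 to 1, so the graph is not strongly connected.

No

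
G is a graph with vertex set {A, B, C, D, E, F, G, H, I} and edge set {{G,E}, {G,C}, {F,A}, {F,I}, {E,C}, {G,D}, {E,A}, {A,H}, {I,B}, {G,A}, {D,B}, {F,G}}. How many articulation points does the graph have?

1

Removing A increases the component count from 1 to 2, so A is a cut vertex.
By contrast removing F leaves 1 component; it is not a cut vertex. No other vertex is a cut vertex either.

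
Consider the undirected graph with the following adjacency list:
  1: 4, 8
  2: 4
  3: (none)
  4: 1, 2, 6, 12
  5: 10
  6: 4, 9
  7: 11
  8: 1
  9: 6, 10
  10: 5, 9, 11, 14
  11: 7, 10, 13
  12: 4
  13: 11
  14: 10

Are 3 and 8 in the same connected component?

No

The component containing 3 is {3}, and 8 is not in it.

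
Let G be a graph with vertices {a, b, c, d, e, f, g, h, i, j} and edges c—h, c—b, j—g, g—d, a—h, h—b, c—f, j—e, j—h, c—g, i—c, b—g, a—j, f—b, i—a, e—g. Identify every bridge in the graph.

The edges on the cycle c-f-b-c are not bridges since each lies on that cycle.
But removing d—g disconnects d from g — this is a bridge.

d-g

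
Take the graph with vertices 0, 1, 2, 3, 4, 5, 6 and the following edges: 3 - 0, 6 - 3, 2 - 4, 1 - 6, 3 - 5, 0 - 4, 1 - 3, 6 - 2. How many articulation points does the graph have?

Removing 3 increases the component count from 1 to 2, so 3 is a cut vertex.
By contrast removing 2 leaves 1 component; it is not a cut vertex. No other vertex is a cut vertex either.

1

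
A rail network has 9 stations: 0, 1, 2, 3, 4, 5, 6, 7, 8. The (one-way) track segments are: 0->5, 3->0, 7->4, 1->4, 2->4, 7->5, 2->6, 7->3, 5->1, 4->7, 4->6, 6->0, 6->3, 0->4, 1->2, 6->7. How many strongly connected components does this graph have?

2

{0, 1, 2, 3, 4, 5, 6, 7} are all mutually reachable — one SCC of size 8.
{8} is an SCC by itself.
That gives 2 strongly connected components.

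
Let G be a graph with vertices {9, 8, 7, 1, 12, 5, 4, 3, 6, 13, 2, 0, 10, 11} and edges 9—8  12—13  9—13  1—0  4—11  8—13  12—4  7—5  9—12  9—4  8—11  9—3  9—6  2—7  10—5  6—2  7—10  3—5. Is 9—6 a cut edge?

No

After removing 9—6, the path 9-3-5-7-2-6 still connects them, so the edge is not a bridge.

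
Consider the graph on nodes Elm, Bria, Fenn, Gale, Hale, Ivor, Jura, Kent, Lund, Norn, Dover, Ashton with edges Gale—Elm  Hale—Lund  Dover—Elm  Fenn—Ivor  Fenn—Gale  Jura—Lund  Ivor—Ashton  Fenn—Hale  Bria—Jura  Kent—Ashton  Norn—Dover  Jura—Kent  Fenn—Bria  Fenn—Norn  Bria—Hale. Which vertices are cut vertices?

Removing Fenn increases the component count from 1 to 2, so Fenn is a cut vertex.
By contrast removing Bria leaves 1 component; it is not a cut vertex. No other vertex is a cut vertex either.

Fenn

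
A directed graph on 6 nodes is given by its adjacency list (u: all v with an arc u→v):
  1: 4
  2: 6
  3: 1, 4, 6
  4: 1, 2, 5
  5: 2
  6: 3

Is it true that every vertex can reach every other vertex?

Yes

From 3 we can reach every vertex (1, 2, 3, 4, 5, 6), and every vertex can reach 3 (1, 2, 3, 4, 5, 6). So the whole graph is one strongly connected component.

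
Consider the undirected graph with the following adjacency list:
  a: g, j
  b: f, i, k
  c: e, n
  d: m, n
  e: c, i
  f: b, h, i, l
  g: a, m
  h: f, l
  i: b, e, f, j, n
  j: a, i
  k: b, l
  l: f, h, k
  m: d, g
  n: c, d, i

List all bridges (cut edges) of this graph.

The edges on the cycle i-e-c-n-i are not bridges since each lies on that cycle.
Every edge lies on some cycle, so there are no bridges.

none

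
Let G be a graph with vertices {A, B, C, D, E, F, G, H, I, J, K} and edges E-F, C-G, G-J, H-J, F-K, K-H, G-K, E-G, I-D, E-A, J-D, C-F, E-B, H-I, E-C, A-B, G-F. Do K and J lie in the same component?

Yes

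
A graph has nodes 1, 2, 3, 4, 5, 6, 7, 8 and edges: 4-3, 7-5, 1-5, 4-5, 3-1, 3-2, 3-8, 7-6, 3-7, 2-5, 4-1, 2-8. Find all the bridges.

6-7

The edges on the cycle 3-7-5-2-3 are not bridges since each lies on that cycle.
But removing 7-6 disconnects 7 from 6 — this is a bridge.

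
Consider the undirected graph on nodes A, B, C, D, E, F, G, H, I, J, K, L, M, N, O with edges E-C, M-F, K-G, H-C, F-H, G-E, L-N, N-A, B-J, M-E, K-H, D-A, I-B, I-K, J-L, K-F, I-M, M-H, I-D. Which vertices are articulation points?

I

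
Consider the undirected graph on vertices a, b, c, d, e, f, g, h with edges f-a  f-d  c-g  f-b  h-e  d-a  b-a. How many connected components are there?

Starting from e we can reach e, h. That is one component of size 2.
Starting from c we can reach c, g. That is one component of size 2.
Starting from a we can reach a, b, d, f. That is one component of size 4.
Total: 3 components.

3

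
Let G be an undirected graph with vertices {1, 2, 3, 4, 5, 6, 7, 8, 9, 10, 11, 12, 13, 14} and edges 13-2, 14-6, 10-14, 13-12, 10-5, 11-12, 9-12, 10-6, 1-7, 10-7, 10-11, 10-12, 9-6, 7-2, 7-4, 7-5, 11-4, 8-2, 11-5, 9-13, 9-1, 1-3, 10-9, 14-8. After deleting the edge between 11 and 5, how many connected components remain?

1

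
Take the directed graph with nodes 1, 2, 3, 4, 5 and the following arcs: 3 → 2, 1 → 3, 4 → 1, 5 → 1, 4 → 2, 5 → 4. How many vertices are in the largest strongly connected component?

{1} is an SCC by itself.
{4} is an SCC by itself.
{5} is an SCC by itself.
{2} is an SCC by itself.
{3} is an SCC by itself.
The largest has 1 vertex.

1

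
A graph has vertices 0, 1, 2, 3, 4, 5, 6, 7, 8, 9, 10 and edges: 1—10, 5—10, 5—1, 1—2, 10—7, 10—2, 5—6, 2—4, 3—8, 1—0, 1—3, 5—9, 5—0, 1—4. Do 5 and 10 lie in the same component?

Yes

From 5 we can reach 0, 1, 2, 3, 4, 5, 6, 7, 8, 9, 10, which includes 10.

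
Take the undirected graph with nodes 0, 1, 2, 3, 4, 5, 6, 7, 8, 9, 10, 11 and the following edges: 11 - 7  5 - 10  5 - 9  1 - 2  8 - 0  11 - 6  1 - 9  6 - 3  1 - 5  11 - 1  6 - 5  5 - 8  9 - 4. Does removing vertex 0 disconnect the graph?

Deleting 0 leaves 1 component (was 1), so 0 is not a cut vertex.

No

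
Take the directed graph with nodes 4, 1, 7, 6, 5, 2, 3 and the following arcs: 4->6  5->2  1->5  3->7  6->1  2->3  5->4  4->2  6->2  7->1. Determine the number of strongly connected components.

{1, 2, 3, 4, 5, 6, 7} are all mutually reachable — one SCC of size 7.
That gives 1 strongly connected component.

1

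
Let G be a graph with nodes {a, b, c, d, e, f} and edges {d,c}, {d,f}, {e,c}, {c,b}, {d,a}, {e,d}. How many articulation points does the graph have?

Removing c increases the component count from 1 to 2, so c is a cut vertex.
Removing d increases the component count from 1 to 3, so d is a cut vertex.
By contrast removing a leaves 1 component; it is not a cut vertex. No other vertex is a cut vertex either.

2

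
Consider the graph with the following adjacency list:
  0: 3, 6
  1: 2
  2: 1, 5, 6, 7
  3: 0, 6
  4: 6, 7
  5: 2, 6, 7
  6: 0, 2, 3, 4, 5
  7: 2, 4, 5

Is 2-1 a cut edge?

Removing 2-1 leaves no path between 2 and 1: the component count goes from 1 to 2. So it is a bridge.

Yes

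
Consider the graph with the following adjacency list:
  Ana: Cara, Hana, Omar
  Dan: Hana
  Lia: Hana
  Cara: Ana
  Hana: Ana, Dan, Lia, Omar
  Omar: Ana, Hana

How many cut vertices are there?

2

Removing Ana increases the component count from 1 to 2, so Ana is a cut vertex.
Removing Hana increases the component count from 1 to 3, so Hana is a cut vertex.
By contrast removing Lia leaves 1 component; it is not a cut vertex. No other vertex is a cut vertex either.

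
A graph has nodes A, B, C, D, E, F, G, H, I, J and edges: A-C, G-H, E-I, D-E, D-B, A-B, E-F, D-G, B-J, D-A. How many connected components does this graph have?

1

Starting from A we can reach A, B, C, D, E, F, G, H, I, J. That is one component of size 10.
Total: 1 component.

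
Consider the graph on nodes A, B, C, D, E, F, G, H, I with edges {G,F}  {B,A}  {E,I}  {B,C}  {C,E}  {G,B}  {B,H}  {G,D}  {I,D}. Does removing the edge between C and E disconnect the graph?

No

After removing C—E, the path C-B-G-D-I-E still connects them, so the edge is not a bridge.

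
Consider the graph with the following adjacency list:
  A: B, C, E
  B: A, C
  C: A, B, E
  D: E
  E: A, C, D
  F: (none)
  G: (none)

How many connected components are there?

3

F is isolated — a component by itself.
G is isolated — a component by itself.
Starting from A we can reach A, B, C, D, E. That is one component of size 5.
Total: 3 components.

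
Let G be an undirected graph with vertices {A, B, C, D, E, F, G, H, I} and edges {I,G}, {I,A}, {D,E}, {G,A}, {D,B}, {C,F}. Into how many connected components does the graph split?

4

H is isolated — a component by itself.
Starting from C we can reach C, F. That is one component of size 2.
Starting from A we can reach A, G, I. That is one component of size 3.
Starting from B we can reach B, D, E. That is one component of size 3.
Total: 4 components.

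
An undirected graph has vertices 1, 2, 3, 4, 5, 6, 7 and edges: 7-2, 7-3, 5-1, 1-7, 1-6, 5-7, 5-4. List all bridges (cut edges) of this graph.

1-6, 2-7, 3-7, 4-5

The edges on the cycle 5-1-7-5 are not bridges since each lies on that cycle.
But removing 7-2 disconnects 7 from 2; removing 1-6 disconnects 1 from 6; removing 7-3 disconnects 7 from 3; removing 5-4 disconnects 5 from 4 — these are bridges.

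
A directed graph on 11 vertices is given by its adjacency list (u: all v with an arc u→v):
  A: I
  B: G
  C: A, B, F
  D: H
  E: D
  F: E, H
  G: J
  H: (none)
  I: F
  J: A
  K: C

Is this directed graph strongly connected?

There is no directed path from J to B, so the graph is not strongly connected.

No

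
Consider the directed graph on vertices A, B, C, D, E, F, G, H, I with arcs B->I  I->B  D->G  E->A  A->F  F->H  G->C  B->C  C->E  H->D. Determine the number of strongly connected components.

2

{A, C, D, E, F, G, H} are all mutually reachable — one SCC of size 7.
{B, I} are all mutually reachable — one SCC of size 2.
That gives 2 strongly connected components.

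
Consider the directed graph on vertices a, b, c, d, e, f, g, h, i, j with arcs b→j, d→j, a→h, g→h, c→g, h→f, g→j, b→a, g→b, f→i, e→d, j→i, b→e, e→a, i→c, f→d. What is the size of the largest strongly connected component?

{a, b, c, d, e, f, g, h, i, j} are all mutually reachable — one SCC of size 10.
The largest has 10 vertices.

10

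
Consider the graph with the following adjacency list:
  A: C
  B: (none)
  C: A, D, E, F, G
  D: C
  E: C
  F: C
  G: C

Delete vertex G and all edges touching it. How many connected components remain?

2

With G gone, the remaining components are: {B}; {A, C, D, E, F}.
That is 2 components.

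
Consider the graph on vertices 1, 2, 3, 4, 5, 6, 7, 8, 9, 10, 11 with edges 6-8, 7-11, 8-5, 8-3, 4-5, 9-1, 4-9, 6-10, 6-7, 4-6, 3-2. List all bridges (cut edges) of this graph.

1-9, 10-6, 11-7, 2-3, 3-8, 4-9, 6-7

The edges on the cycle 4-6-8-5-4 are not bridges since each lies on that cycle.
But removing 11-7 disconnects 11 from 7; removing 6-7 disconnects 6 from 7; removing 4-9 disconnects 4 from 9; removing 6-10 disconnects 6 from 10 — these are bridges.
In total 7 edges are bridges.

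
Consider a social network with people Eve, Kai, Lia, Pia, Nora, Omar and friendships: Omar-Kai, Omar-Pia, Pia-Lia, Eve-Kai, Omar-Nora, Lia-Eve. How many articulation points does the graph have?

Removing Omar increases the component count from 1 to 2, so Omar is a cut vertex.
By contrast removing Pia leaves 1 component; it is not a cut vertex. No other vertex is a cut vertex either.

1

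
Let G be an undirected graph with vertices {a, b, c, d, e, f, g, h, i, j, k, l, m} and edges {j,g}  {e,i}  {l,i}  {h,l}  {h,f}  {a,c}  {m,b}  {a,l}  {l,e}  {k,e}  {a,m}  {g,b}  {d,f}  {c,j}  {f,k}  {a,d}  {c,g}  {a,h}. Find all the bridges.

The edges on the cycle c-j-g-c are not bridges since each lies on that cycle.
Every edge lies on some cycle, so there are no bridges.

none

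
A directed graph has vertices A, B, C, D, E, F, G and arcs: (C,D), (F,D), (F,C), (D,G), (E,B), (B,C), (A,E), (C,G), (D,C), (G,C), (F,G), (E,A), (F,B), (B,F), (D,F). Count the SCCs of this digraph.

{B, C, D, F, G} are all mutually reachable — one SCC of size 5.
{A, E} are all mutually reachable — one SCC of size 2.
That gives 2 strongly connected components.

2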